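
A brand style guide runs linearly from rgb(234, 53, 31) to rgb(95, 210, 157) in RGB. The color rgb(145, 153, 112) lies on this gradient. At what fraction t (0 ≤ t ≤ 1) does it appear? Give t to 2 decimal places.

0.64

Invert the lerp on the G channel (largest span, 157): t = (153 − 53) / (210 − 53) = 100/157 = 0.63694.
Check on R: (145 − 234)/(95 − 234) = 0.6403 ✓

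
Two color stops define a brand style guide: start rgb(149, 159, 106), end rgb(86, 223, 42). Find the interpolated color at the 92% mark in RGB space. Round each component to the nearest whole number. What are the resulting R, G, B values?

(91, 218, 47)

92% corresponds to t = 0.92.
R = 149 + 0.92 × (86 − 149) = 149 + 0.92 × -63 = 91.04 → 91
G = 159 + 0.92 × (223 − 159) = 159 + 0.92 × 64 = 217.88 → 218
B = 106 + 0.92 × (42 − 106) = 106 + 0.92 × -64 = 47.12 → 47
So the blended color is (91, 218, 47), about #5bda2f.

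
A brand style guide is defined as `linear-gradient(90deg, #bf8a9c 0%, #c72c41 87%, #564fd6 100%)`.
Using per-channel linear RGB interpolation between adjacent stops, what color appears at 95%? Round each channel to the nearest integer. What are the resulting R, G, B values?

95% lies between the 87% and 100% stops, so the local fraction is t = (95 − 87)/(100 − 87) = 8/13 ≈ 0.6154.
#c72c41 → (199, 44, 65); #564fd6 → (86, 79, 214).
R = 199 + 0.6154 × (86 − 199) = 129.46 → 129
G = 44 + 0.6154 × (79 − 44) = 65.539 → 66
B = 65 + 0.6154 × (214 − 65) = 156.695 → 157

(129, 66, 157)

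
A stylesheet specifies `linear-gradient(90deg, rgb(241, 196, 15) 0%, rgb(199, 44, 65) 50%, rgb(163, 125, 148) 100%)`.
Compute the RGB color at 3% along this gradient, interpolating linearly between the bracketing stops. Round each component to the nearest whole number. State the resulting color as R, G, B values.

(238, 187, 18)

3% lies between the 0% and 50% stops, so the local fraction is t = (3 − 0)/(50 − 0) = 3/50 ≈ 0.06.
R = 241 + 0.06 × (199 − 241) = 238.48 → 238
G = 196 + 0.06 × (44 − 196) = 186.88 → 187
B = 15 + 0.06 × (65 − 15) = 18 → 18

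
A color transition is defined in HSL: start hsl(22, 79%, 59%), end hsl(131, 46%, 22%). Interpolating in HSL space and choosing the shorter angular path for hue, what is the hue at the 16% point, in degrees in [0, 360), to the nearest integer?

Hue arc: Δh = 131 − 22 = 109° (|Δh| ≤ 180, already the shorter path).
H = 22 + 0.16 × (109) = 39.44 → 39°

39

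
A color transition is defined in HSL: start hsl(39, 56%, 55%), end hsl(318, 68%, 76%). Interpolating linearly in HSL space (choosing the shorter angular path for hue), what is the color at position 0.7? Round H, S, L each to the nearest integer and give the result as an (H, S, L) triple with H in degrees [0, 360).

Hue: 318 − 39 = 279°, but |279| > 180 so the shorter arc goes the other way: Δh = 279 − 360 = -81°.
H = 39 + 0.7 × (-81) = -17.7 → -18 → -18 mod 360 = 342°
S = 56 + 0.7 × (68 − 56) = 64.4 → 64%
L = 55 + 0.7 × (76 − 55) = 69.7 → 70%

(342, 64, 70)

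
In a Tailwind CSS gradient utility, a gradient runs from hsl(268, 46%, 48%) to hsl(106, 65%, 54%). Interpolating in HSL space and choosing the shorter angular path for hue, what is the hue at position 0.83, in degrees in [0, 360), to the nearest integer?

Hue arc: Δh = 106 − 268 = -162° (|Δh| ≤ 180, already the shorter path).
H = 268 + 0.83 × (-162) = 133.54 → 134°

134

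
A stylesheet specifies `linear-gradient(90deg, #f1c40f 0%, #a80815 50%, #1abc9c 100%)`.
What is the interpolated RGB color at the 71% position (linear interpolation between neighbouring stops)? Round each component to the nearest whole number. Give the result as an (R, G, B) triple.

(108, 84, 78)

71% lies between the 50% and 100% stops, so the local fraction is t = (71 − 50)/(100 − 50) = 21/50 ≈ 0.42.
#a80815 → (168, 8, 21); #1abc9c → (26, 188, 156).
R = 168 + 0.42 × (26 − 168) = 108.36 → 108
G = 8 + 0.42 × (188 − 8) = 83.6 → 84
B = 21 + 0.42 × (156 − 21) = 77.7 → 78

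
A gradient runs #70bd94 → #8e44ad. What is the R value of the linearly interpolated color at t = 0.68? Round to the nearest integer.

R₁ = 112 (from #70bd94), R₂ = 142 (from #8e44ad).
R = 112 + 0.68 × (142 − 112) = 132.4 → 132

132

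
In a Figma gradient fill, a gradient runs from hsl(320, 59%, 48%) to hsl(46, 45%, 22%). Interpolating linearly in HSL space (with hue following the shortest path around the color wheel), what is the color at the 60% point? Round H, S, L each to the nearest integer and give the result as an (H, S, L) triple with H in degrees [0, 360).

Hue: 46 − 320 = -274°, but |-274| > 180 so the shorter arc goes the other way: Δh = -274 + 360 = 86°.
H = 320 + 0.6 × (86) = 371.6 → 372 → 372 mod 360 = 12°
S = 59 + 0.6 × (45 − 59) = 50.6 → 51%
L = 48 + 0.6 × (22 − 48) = 32.4 → 32%

(12, 51, 32)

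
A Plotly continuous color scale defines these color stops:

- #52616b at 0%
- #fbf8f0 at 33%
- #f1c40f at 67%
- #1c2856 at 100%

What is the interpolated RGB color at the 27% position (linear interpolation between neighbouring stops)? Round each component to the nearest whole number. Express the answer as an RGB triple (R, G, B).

(220, 221, 216)

27% lies between the 0% and 33% stops, so the local fraction is t = (27 − 0)/(33 − 0) = 27/33 ≈ 0.8182.
#52616b → (82, 97, 107); #fbf8f0 → (251, 248, 240).
R = 82 + 0.8182 × (251 − 82) = 220.276 → 220
G = 97 + 0.8182 × (248 − 97) = 220.548 → 221
B = 107 + 0.8182 × (240 − 107) = 215.821 → 216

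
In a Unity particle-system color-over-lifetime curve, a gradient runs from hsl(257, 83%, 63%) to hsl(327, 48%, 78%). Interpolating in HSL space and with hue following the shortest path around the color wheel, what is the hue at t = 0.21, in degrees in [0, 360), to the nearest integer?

Hue arc: Δh = 327 − 257 = 70° (|Δh| ≤ 180, already the shorter path).
H = 257 + 0.21 × (70) = 271.7 → 272°

272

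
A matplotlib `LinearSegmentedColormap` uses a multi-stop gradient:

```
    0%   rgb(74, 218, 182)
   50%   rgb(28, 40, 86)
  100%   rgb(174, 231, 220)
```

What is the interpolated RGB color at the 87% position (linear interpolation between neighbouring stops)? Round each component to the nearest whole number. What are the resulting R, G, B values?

(136, 181, 185)

87% lies between the 50% and 100% stops, so the local fraction is t = (87 − 50)/(100 − 50) = 37/50 ≈ 0.74.
R = 28 + 0.74 × (174 − 28) = 136.04 → 136
G = 40 + 0.74 × (231 − 40) = 181.34 → 181
B = 86 + 0.74 × (220 − 86) = 185.16 → 185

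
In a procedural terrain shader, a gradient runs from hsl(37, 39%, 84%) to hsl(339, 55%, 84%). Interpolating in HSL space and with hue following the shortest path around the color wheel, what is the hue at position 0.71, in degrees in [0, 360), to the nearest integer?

Hue: 339 − 37 = 302°, but |302| > 180 so the shorter arc goes the other way: Δh = 302 − 360 = -58°.
H = 37 + 0.71 × (-58) = -4.18 → -4 → -4 mod 360 = 356°

356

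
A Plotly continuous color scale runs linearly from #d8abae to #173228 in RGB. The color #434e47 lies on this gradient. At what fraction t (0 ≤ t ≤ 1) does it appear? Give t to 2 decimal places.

0.77

Invert the lerp on the R channel (largest span, 193): t = (67 − 216) / (23 − 216) = -149/-193 = 0.77202.
Check on G: (78 − 171)/(50 − 171) = 0.7686 ✓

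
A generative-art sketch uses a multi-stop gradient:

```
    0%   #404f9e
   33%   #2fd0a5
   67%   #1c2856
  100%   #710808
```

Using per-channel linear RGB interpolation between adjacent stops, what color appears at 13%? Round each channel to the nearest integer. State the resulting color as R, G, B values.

(57, 130, 161)

13% lies between the 0% and 33% stops, so the local fraction is t = (13 − 0)/(33 − 0) = 13/33 ≈ 0.3939.
#404f9e → (64, 79, 158); #2fd0a5 → (47, 208, 165).
R = 64 + 0.3939 × (47 − 64) = 57.304 → 57
G = 79 + 0.3939 × (208 − 79) = 129.813 → 130
B = 158 + 0.3939 × (165 − 158) = 160.757 → 161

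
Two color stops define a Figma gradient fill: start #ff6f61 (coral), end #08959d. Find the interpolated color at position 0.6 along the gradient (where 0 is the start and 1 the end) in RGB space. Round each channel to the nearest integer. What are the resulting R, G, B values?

(107, 134, 133)

#ff6f61 → (255, 111, 97); #08959d → (8, 149, 157).
R = 255 + 0.6 × (8 − 255) = 255 + 0.6 × -247 = 106.8 → 107
G = 111 + 0.6 × (149 − 111) = 111 + 0.6 × 38 = 133.8 → 134
B = 97 + 0.6 × (157 − 97) = 97 + 0.6 × 60 = 133 → 133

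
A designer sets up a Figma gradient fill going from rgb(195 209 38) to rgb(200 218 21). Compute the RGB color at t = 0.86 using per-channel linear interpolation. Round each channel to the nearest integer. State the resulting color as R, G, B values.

(199, 217, 23)

R = 195 + 0.86 × (200 − 195) = 195 + 0.86 × 5 = 199.3 → 199
G = 209 + 0.86 × (218 − 209) = 209 + 0.86 × 9 = 216.74 → 217
B = 38 + 0.86 × (21 − 38) = 38 + 0.86 × -17 = 23.38 → 23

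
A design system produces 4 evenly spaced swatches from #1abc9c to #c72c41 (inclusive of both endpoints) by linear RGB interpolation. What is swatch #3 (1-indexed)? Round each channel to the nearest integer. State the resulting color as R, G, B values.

(141, 92, 95)

With 4 swatches and endpoints inclusive, swatch 3 sits at t = (3 − 1)/(4 − 1) = 2/3 ≈ 0.6667.
#1abc9c → (26, 188, 156); #c72c41 → (199, 44, 65).
R = 26 + 0.6667 × (199 − 26) = 141.339 → 141
G = 188 + 0.6667 × (44 − 188) = 91.995 → 92
B = 156 + 0.6667 × (65 − 156) = 95.33 → 95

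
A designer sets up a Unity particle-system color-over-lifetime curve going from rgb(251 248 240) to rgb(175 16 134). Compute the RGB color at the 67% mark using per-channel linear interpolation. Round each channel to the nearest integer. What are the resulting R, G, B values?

(200, 93, 169)

67% corresponds to t = 0.67.
R = 251 + 0.67 × (175 − 251) = 251 + 0.67 × -76 = 200.08 → 200
G = 248 + 0.67 × (16 − 248) = 248 + 0.67 × -232 = 92.56 → 93
B = 240 + 0.67 × (134 − 240) = 240 + 0.67 × -106 = 168.98 → 169
So the blended color is (200, 93, 169), about #c85da9.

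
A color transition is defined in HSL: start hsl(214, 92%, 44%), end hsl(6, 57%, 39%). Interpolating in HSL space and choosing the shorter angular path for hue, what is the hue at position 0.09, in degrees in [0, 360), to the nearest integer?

228

Hue: 6 − 214 = -208°, but |-208| > 180 so the shorter arc goes the other way: Δh = -208 + 360 = 152°.
H = 214 + 0.09 × (152) = 227.68 → 228°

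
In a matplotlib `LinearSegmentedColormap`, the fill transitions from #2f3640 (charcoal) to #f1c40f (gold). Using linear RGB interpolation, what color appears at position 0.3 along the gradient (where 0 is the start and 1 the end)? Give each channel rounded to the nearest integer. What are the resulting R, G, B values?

(105, 97, 49)

#2f3640 → (47, 54, 64); #f1c40f → (241, 196, 15).
R = 47 + 0.3 × (241 − 47) = 47 + 0.3 × 194 = 105.2 → 105
G = 54 + 0.3 × (196 − 54) = 54 + 0.3 × 142 = 96.6 → 97
B = 64 + 0.3 × (15 − 64) = 64 + 0.3 × -49 = 49.3 → 49
So the blended color is (105, 97, 49), about #696131.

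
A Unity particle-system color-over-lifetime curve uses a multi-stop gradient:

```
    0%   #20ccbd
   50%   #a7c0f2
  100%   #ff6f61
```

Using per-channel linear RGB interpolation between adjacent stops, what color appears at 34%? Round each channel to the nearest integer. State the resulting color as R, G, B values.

(124, 196, 225)

34% lies between the 0% and 50% stops, so the local fraction is t = (34 − 0)/(50 − 0) = 34/50 ≈ 0.68.
#20ccbd → (32, 204, 189); #a7c0f2 → (167, 192, 242).
R = 32 + 0.68 × (167 − 32) = 123.8 → 124
G = 204 + 0.68 × (192 − 204) = 195.84 → 196
B = 189 + 0.68 × (242 − 189) = 225.04 → 225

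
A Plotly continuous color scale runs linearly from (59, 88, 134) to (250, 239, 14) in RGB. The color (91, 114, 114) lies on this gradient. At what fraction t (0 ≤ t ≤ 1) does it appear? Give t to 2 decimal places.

Invert the lerp on the R channel (largest span, 191): t = (91 − 59) / (250 − 59) = 32/191 = 0.16754.
Check on G: (114 − 88)/(239 − 88) = 0.1722 ✓

0.17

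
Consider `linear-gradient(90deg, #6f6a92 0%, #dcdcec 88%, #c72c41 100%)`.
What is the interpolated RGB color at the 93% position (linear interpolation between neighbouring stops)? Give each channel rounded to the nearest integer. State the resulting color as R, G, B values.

93% lies between the 88% and 100% stops, so the local fraction is t = (93 − 88)/(100 − 88) = 5/12 ≈ 0.4167.
#dcdcec → (220, 220, 236); #c72c41 → (199, 44, 65).
R = 220 + 0.4167 × (199 − 220) = 211.249 → 211
G = 220 + 0.4167 × (44 − 220) = 146.661 → 147
B = 236 + 0.4167 × (65 − 236) = 164.744 → 165

(211, 147, 165)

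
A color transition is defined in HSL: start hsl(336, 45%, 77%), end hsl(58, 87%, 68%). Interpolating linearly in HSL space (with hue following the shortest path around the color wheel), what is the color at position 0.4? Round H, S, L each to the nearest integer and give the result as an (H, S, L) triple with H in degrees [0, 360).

Hue: 58 − 336 = -278°, but |-278| > 180 so the shorter arc goes the other way: Δh = -278 + 360 = 82°.
H = 336 + 0.4 × (82) = 368.8 → 369 → 369 mod 360 = 9°
S = 45 + 0.4 × (87 − 45) = 61.8 → 62%
L = 77 + 0.4 × (68 − 77) = 73.4 → 73%

(9, 62, 73)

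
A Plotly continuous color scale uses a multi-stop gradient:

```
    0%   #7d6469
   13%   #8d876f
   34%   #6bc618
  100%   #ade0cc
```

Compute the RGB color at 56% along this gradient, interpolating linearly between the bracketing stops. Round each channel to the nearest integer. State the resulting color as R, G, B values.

(129, 207, 84)

56% lies between the 34% and 100% stops, so the local fraction is t = (56 − 34)/(100 − 34) = 22/66 ≈ 0.3333.
#6bc618 → (107, 198, 24); #ade0cc → (173, 224, 204).
R = 107 + 0.3333 × (173 − 107) = 128.998 → 129
G = 198 + 0.3333 × (224 − 198) = 206.666 → 207
B = 24 + 0.3333 × (204 − 24) = 83.994 → 84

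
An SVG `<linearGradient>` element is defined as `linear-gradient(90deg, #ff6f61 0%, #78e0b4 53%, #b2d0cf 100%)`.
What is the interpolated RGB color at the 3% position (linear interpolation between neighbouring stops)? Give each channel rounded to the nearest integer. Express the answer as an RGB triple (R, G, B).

(247, 117, 102)

3% lies between the 0% and 53% stops, so the local fraction is t = (3 − 0)/(53 − 0) = 3/53 ≈ 0.0566.
#ff6f61 → (255, 111, 97); #78e0b4 → (120, 224, 180).
R = 255 + 0.0566 × (120 − 255) = 247.359 → 247
G = 111 + 0.0566 × (224 − 111) = 117.396 → 117
B = 97 + 0.0566 × (180 − 97) = 101.698 → 102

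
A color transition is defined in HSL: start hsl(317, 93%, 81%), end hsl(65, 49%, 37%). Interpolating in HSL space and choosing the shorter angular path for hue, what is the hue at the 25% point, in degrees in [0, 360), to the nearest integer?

Hue: 65 − 317 = -252°, but |-252| > 180 so the shorter arc goes the other way: Δh = -252 + 360 = 108°.
H = 317 + 0.25 × (108) = 344 → 344°

344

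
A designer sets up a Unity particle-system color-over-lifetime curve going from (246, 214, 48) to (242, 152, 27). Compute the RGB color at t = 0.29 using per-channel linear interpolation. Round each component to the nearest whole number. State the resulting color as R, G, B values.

(245, 196, 42)

R = 246 + 0.29 × (242 − 246) = 246 + 0.29 × -4 = 244.84 → 245
G = 214 + 0.29 × (152 − 214) = 214 + 0.29 × -62 = 196.02 → 196
B = 48 + 0.29 × (27 − 48) = 48 + 0.29 × -21 = 41.91 → 42
So the blended color is (245, 196, 42), about #f5c42a.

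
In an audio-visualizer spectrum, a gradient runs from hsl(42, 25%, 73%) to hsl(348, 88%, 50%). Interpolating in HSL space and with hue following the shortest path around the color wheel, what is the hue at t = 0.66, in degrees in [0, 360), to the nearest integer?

Hue: 348 − 42 = 306°, but |306| > 180 so the shorter arc goes the other way: Δh = 306 − 360 = -54°.
H = 42 + 0.66 × (-54) = 6.36 → 6°

6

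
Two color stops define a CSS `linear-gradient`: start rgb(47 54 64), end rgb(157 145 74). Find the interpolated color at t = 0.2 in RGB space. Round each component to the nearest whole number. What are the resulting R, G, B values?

(69, 72, 66)

R = 47 + 0.2 × (157 − 47) = 47 + 0.2 × 110 = 69 → 69
G = 54 + 0.2 × (145 − 54) = 54 + 0.2 × 91 = 72.2 → 72
B = 64 + 0.2 × (74 − 64) = 64 + 0.2 × 10 = 66 → 66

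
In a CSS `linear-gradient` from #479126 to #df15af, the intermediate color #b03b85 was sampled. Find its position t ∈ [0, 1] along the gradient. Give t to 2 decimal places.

Invert the lerp on the R channel (largest span, 152): t = (176 − 71) / (223 − 71) = 105/152 = 0.69079.
Check on G: (59 − 145)/(21 − 145) = 0.6935 ✓

0.69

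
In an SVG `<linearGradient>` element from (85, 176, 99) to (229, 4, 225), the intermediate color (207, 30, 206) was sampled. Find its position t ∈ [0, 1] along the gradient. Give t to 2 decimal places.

0.85

Invert the lerp on the G channel (largest span, 172): t = (30 − 176) / (4 − 176) = -146/-172 = 0.84884.
Check on R: (207 − 85)/(229 − 85) = 0.8472 ✓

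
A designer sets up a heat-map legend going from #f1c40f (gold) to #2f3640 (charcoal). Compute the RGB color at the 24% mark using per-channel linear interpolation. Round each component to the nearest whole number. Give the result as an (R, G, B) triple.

(194, 162, 27)

#f1c40f → (241, 196, 15); #2f3640 → (47, 54, 64).
24% corresponds to t = 0.24.
R = 241 + 0.24 × (47 − 241) = 241 + 0.24 × -194 = 194.44 → 194
G = 196 + 0.24 × (54 − 196) = 196 + 0.24 × -142 = 161.92 → 162
B = 15 + 0.24 × (64 − 15) = 15 + 0.24 × 49 = 26.76 → 27
So the blended color is (194, 162, 27), about #c2a21b.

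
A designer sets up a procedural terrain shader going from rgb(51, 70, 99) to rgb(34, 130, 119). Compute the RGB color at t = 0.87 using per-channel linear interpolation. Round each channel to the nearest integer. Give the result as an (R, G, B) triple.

R = 51 + 0.87 × (34 − 51) = 51 + 0.87 × -17 = 36.21 → 36
G = 70 + 0.87 × (130 − 70) = 70 + 0.87 × 60 = 122.2 → 122
B = 99 + 0.87 × (119 − 99) = 99 + 0.87 × 20 = 116.4 → 116

(36, 122, 116)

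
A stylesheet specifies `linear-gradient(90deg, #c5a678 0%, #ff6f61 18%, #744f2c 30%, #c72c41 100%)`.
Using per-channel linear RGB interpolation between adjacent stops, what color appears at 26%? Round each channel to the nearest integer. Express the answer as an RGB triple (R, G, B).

26% lies between the 18% and 30% stops, so the local fraction is t = (26 − 18)/(30 − 18) = 8/12 ≈ 0.6667.
#ff6f61 → (255, 111, 97); #744f2c → (116, 79, 44).
R = 255 + 0.6667 × (116 − 255) = 162.329 → 162
G = 111 + 0.6667 × (79 − 111) = 89.666 → 90
B = 97 + 0.6667 × (44 − 97) = 61.665 → 62

(162, 90, 62)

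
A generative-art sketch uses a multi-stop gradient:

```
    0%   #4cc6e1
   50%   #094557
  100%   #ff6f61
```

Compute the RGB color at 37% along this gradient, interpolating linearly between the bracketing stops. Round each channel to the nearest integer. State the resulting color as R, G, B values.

37% lies between the 0% and 50% stops, so the local fraction is t = (37 − 0)/(50 − 0) = 37/50 ≈ 0.74.
#4cc6e1 → (76, 198, 225); #094557 → (9, 69, 87).
R = 76 + 0.74 × (9 − 76) = 26.42 → 26
G = 198 + 0.74 × (69 − 198) = 102.54 → 103
B = 225 + 0.74 × (87 − 225) = 122.88 → 123

(26, 103, 123)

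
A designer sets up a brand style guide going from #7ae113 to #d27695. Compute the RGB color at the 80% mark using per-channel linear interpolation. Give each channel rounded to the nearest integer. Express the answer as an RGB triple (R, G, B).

(192, 139, 123)

#7ae113 → (122, 225, 19); #d27695 → (210, 118, 149).
80% corresponds to t = 0.8.
R = 122 + 0.8 × (210 − 122) = 122 + 0.8 × 88 = 192.4 → 192
G = 225 + 0.8 × (118 − 225) = 225 + 0.8 × -107 = 139.4 → 139
B = 19 + 0.8 × (149 − 19) = 19 + 0.8 × 130 = 123 → 123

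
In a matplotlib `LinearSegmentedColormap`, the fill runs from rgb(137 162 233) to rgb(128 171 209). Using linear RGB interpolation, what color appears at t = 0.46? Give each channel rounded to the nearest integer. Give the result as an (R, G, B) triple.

(133, 166, 222)

R = 137 + 0.46 × (128 − 137) = 137 + 0.46 × -9 = 132.86 → 133
G = 162 + 0.46 × (171 − 162) = 162 + 0.46 × 9 = 166.14 → 166
B = 233 + 0.46 × (209 − 233) = 233 + 0.46 × -24 = 221.96 → 222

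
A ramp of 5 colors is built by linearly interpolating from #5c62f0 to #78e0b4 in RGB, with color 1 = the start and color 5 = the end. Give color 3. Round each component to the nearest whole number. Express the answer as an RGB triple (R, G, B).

With 5 swatches and endpoints inclusive, swatch 3 sits at t = (3 − 1)/(5 − 1) = 2/4 ≈ 0.5.
#5c62f0 → (92, 98, 240); #78e0b4 → (120, 224, 180).
R = 92 + 0.5 × (120 − 92) = 106 → 106
G = 98 + 0.5 × (224 − 98) = 161 → 161
B = 240 + 0.5 × (180 − 240) = 210 → 210

(106, 161, 210)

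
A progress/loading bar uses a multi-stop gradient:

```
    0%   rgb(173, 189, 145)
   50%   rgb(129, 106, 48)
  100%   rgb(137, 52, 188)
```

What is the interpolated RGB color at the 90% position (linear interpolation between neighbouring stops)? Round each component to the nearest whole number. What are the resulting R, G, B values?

(135, 63, 160)

90% lies between the 50% and 100% stops, so the local fraction is t = (90 − 50)/(100 − 50) = 40/50 ≈ 0.8.
R = 129 + 0.8 × (137 − 129) = 135.4 → 135
G = 106 + 0.8 × (52 − 106) = 62.8 → 63
B = 48 + 0.8 × (188 − 48) = 160 → 160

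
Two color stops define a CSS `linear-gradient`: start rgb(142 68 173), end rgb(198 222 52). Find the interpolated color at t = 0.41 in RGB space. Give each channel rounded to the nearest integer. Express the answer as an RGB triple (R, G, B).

R = 142 + 0.41 × (198 − 142) = 142 + 0.41 × 56 = 164.96 → 165
G = 68 + 0.41 × (222 − 68) = 68 + 0.41 × 154 = 131.14 → 131
B = 173 + 0.41 × (52 − 173) = 173 + 0.41 × -121 = 123.39 → 123

(165, 131, 123)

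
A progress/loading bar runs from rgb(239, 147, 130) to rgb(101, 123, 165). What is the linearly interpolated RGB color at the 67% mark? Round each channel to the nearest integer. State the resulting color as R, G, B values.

(147, 131, 153)

67% corresponds to t = 0.67.
R = 239 + 0.67 × (101 − 239) = 239 + 0.67 × -138 = 146.54 → 147
G = 147 + 0.67 × (123 − 147) = 147 + 0.67 × -24 = 130.92 → 131
B = 130 + 0.67 × (165 − 130) = 130 + 0.67 × 35 = 153.45 → 153
So the blended color is (147, 131, 153), about #938399.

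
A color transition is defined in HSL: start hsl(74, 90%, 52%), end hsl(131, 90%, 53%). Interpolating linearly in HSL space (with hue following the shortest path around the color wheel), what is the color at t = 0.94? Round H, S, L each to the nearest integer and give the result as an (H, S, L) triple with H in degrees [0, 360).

(128, 90, 53)

Hue arc: Δh = 131 − 74 = 57° (|Δh| ≤ 180, already the shorter path).
H = 74 + 0.94 × (57) = 127.58 → 128°
S = 90 + 0.94 × (90 − 90) = 90 → 90%
L = 52 + 0.94 × (53 − 52) = 52.94 → 53%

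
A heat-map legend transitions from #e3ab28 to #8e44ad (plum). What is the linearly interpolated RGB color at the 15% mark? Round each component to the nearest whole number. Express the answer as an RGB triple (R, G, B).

#e3ab28 → (227, 171, 40); #8e44ad → (142, 68, 173).
15% corresponds to t = 0.15.
R = 227 + 0.15 × (142 − 227) = 227 + 0.15 × -85 = 214.25 → 214
G = 171 + 0.15 × (68 − 171) = 171 + 0.15 × -103 = 155.55 → 156
B = 40 + 0.15 × (173 − 40) = 40 + 0.15 × 133 = 59.95 → 60

(214, 156, 60)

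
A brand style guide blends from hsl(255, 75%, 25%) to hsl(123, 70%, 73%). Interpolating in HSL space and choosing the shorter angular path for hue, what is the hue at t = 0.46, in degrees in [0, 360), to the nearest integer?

Hue arc: Δh = 123 − 255 = -132° (|Δh| ≤ 180, already the shorter path).
H = 255 + 0.46 × (-132) = 194.28 → 194°

194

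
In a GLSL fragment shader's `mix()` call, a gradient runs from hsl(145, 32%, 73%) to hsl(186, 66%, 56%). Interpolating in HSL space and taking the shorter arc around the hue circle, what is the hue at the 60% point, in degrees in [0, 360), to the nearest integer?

Hue arc: Δh = 186 − 145 = 41° (|Δh| ≤ 180, already the shorter path).
H = 145 + 0.6 × (41) = 169.6 → 170°

170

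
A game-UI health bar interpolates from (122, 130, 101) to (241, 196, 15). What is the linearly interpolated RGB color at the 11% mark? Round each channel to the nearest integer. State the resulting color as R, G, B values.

11% corresponds to t = 0.11.
R = 122 + 0.11 × (241 − 122) = 122 + 0.11 × 119 = 135.09 → 135
G = 130 + 0.11 × (196 − 130) = 130 + 0.11 × 66 = 137.26 → 137
B = 101 + 0.11 × (15 − 101) = 101 + 0.11 × -86 = 91.54 → 92

(135, 137, 92)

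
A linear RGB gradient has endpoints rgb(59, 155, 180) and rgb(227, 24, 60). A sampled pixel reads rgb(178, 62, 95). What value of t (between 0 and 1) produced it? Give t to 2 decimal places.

0.71

Invert the lerp on the R channel (largest span, 168): t = (178 − 59) / (227 − 59) = 119/168 = 0.70833.
Check on G: (62 − 155)/(24 − 155) = 0.7099 ✓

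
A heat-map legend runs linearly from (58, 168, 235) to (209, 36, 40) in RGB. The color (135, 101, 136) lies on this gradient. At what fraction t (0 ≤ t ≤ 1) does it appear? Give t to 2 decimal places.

0.51

Invert the lerp on the B channel (largest span, 195): t = (136 − 235) / (40 − 235) = -99/-195 = 0.50769.
Check on R: (135 − 58)/(209 − 58) = 0.5099 ✓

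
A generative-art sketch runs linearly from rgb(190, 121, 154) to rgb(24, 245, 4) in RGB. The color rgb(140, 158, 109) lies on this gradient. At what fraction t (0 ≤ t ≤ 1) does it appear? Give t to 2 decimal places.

Invert the lerp on the R channel (largest span, 166): t = (140 − 190) / (24 − 190) = -50/-166 = 0.3012.
Check on G: (158 − 121)/(245 − 121) = 0.2984 ✓

0.30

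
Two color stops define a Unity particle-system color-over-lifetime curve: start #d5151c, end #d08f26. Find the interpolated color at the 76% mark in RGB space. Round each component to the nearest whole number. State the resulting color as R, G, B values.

#d5151c → (213, 21, 28); #d08f26 → (208, 143, 38).
76% corresponds to t = 0.76.
R = 213 + 0.76 × (208 − 213) = 213 + 0.76 × -5 = 209.2 → 209
G = 21 + 0.76 × (143 − 21) = 21 + 0.76 × 122 = 113.72 → 114
B = 28 + 0.76 × (38 − 28) = 28 + 0.76 × 10 = 35.6 → 36
So the blended color is (209, 114, 36), about #d17224.

(209, 114, 36)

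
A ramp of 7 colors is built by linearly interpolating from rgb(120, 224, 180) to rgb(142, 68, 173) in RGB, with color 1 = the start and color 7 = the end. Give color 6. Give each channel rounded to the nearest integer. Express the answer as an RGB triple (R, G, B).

(138, 94, 174)

With 7 swatches and endpoints inclusive, swatch 6 sits at t = (6 − 1)/(7 − 1) = 5/6 ≈ 0.8333.
R = 120 + 0.8333 × (142 − 120) = 138.333 → 138
G = 224 + 0.8333 × (68 − 224) = 94.005 → 94
B = 180 + 0.8333 × (173 − 180) = 174.167 → 174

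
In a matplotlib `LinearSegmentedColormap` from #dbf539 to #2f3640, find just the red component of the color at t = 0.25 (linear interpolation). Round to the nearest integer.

R₁ = 219 (from #dbf539), R₂ = 47 (from #2f3640).
R = 219 + 0.25 × (47 − 219) = 176 → 176

176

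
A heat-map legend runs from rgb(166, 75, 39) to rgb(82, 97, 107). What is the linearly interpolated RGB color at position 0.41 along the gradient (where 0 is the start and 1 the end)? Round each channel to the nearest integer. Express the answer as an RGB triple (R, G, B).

R = 166 + 0.41 × (82 − 166) = 166 + 0.41 × -84 = 131.56 → 132
G = 75 + 0.41 × (97 − 75) = 75 + 0.41 × 22 = 84.02 → 84
B = 39 + 0.41 × (107 − 39) = 39 + 0.41 × 68 = 66.88 → 67
So the blended color is (132, 84, 67), about #845443.

(132, 84, 67)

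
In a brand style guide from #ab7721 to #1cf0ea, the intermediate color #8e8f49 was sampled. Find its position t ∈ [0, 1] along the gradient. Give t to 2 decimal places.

Invert the lerp on the B channel (largest span, 201): t = (73 − 33) / (234 − 33) = 40/201 = 0.199.
Check on R: (142 − 171)/(28 − 171) = 0.2028 ✓

0.20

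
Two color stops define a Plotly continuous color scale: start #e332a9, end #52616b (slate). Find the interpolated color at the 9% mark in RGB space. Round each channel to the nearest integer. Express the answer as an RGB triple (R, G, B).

(214, 54, 163)

#e332a9 → (227, 50, 169); #52616b → (82, 97, 107).
9% corresponds to t = 0.09.
R = 227 + 0.09 × (82 − 227) = 227 + 0.09 × -145 = 213.95 → 214
G = 50 + 0.09 × (97 − 50) = 50 + 0.09 × 47 = 54.23 → 54
B = 169 + 0.09 × (107 − 169) = 169 + 0.09 × -62 = 163.42 → 163
So the blended color is (214, 54, 163), about #d636a3.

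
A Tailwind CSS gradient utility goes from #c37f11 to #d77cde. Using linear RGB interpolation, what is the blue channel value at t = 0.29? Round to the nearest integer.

76

B₁ = 17 (from #c37f11), B₂ = 222 (from #d77cde).
B = 17 + 0.29 × (222 − 17) = 76.45 → 76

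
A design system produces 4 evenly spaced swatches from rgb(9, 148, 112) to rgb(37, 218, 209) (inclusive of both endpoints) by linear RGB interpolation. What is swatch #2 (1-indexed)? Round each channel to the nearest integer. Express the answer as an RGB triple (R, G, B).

(18, 171, 144)

With 4 swatches and endpoints inclusive, swatch 2 sits at t = (2 − 1)/(4 − 1) = 1/3 ≈ 0.3333.
R = 9 + 0.3333 × (37 − 9) = 18.332 → 18
G = 148 + 0.3333 × (218 − 148) = 171.331 → 171
B = 112 + 0.3333 × (209 − 112) = 144.33 → 144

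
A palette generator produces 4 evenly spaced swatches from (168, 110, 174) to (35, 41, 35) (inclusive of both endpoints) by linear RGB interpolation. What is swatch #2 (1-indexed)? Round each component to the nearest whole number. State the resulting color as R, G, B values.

With 4 swatches and endpoints inclusive, swatch 2 sits at t = (2 − 1)/(4 − 1) = 1/3 ≈ 0.3333.
R = 168 + 0.3333 × (35 − 168) = 123.671 → 124
G = 110 + 0.3333 × (41 − 110) = 87.002 → 87
B = 174 + 0.3333 × (35 − 174) = 127.671 → 128

(124, 87, 128)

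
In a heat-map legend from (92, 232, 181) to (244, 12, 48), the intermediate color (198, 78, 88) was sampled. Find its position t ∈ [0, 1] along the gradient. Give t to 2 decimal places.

Invert the lerp on the G channel (largest span, 220): t = (78 − 232) / (12 − 232) = -154/-220 = 0.7.
Check on R: (198 − 92)/(244 − 92) = 0.6974 ✓

0.70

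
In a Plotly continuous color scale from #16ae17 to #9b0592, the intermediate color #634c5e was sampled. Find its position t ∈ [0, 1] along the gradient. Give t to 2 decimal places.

Invert the lerp on the G channel (largest span, 169): t = (76 − 174) / (5 − 174) = -98/-169 = 0.57988.
Check on R: (99 − 22)/(155 − 22) = 0.5789 ✓

0.58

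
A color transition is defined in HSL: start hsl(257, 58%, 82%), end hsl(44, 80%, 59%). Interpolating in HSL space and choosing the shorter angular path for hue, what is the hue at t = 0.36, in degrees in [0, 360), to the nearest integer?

Hue: 44 − 257 = -213°, but |-213| > 180 so the shorter arc goes the other way: Δh = -213 + 360 = 147°.
H = 257 + 0.36 × (147) = 309.92 → 310°

310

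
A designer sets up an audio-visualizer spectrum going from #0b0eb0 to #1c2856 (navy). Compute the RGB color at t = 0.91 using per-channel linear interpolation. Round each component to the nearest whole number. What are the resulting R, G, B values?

#0b0eb0 → (11, 14, 176); #1c2856 → (28, 40, 86).
R = 11 + 0.91 × (28 − 11) = 11 + 0.91 × 17 = 26.47 → 26
G = 14 + 0.91 × (40 − 14) = 14 + 0.91 × 26 = 37.66 → 38
B = 176 + 0.91 × (86 − 176) = 176 + 0.91 × -90 = 94.1 → 94
So the blended color is (26, 38, 94), about #1a265e.

(26, 38, 94)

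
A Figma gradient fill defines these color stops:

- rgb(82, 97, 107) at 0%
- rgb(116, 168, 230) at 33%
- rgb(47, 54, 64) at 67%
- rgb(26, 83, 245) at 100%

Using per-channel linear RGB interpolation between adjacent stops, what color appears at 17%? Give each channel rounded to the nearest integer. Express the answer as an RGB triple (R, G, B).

(100, 134, 170)

17% lies between the 0% and 33% stops, so the local fraction is t = (17 − 0)/(33 − 0) = 17/33 ≈ 0.5152.
R = 82 + 0.5152 × (116 − 82) = 99.517 → 100
G = 97 + 0.5152 × (168 − 97) = 133.579 → 134
B = 107 + 0.5152 × (230 − 107) = 170.37 → 170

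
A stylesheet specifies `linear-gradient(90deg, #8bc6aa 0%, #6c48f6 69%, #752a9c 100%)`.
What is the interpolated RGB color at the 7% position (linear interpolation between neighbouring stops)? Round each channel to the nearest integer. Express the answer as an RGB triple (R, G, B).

7% lies between the 0% and 69% stops, so the local fraction is t = (7 − 0)/(69 − 0) = 7/69 ≈ 0.1014.
#8bc6aa → (139, 198, 170); #6c48f6 → (108, 72, 246).
R = 139 + 0.1014 × (108 − 139) = 135.857 → 136
G = 198 + 0.1014 × (72 − 198) = 185.224 → 185
B = 170 + 0.1014 × (246 − 170) = 177.706 → 178

(136, 185, 178)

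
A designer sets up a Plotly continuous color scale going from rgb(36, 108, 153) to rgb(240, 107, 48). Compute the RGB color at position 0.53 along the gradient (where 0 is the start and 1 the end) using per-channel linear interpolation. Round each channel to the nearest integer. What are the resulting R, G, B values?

(144, 107, 97)

R = 36 + 0.53 × (240 − 36) = 36 + 0.53 × 204 = 144.12 → 144
G = 108 + 0.53 × (107 − 108) = 108 + 0.53 × -1 = 107.47 → 107
B = 153 + 0.53 × (48 − 153) = 153 + 0.53 × -105 = 97.35 → 97
So the blended color is (144, 107, 97), about #906b61.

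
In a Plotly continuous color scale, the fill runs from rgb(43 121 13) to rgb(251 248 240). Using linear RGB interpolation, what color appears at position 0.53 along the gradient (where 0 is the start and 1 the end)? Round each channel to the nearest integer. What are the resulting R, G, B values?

(153, 188, 133)

R = 43 + 0.53 × (251 − 43) = 43 + 0.53 × 208 = 153.24 → 153
G = 121 + 0.53 × (248 − 121) = 121 + 0.53 × 127 = 188.31 → 188
B = 13 + 0.53 × (240 − 13) = 13 + 0.53 × 227 = 133.31 → 133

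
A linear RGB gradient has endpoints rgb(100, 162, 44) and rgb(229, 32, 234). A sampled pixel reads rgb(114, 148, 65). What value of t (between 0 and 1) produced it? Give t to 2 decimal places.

0.11

Invert the lerp on the B channel (largest span, 190): t = (65 − 44) / (234 − 44) = 21/190 = 0.11053.
Check on R: (114 − 100)/(229 − 100) = 0.1085 ✓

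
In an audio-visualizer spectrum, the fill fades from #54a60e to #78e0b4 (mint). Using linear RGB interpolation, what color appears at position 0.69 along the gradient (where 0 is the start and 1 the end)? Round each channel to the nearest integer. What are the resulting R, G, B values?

(109, 206, 129)

#54a60e → (84, 166, 14); #78e0b4 → (120, 224, 180).
R = 84 + 0.69 × (120 − 84) = 84 + 0.69 × 36 = 108.84 → 109
G = 166 + 0.69 × (224 − 166) = 166 + 0.69 × 58 = 206.02 → 206
B = 14 + 0.69 × (180 − 14) = 14 + 0.69 × 166 = 128.54 → 129
So the blended color is (109, 206, 129), about #6dce81.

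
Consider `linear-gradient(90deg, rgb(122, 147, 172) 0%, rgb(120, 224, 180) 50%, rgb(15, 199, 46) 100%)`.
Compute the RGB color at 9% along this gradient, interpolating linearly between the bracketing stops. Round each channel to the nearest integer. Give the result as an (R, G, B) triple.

(122, 161, 173)

9% lies between the 0% and 50% stops, so the local fraction is t = (9 − 0)/(50 − 0) = 9/50 ≈ 0.18.
R = 122 + 0.18 × (120 − 122) = 121.64 → 122
G = 147 + 0.18 × (224 − 147) = 160.86 → 161
B = 172 + 0.18 × (180 − 172) = 173.44 → 173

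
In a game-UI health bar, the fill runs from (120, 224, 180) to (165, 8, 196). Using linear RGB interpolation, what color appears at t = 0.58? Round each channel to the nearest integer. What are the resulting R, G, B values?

R = 120 + 0.58 × (165 − 120) = 120 + 0.58 × 45 = 146.1 → 146
G = 224 + 0.58 × (8 − 224) = 224 + 0.58 × -216 = 98.72 → 99
B = 180 + 0.58 × (196 − 180) = 180 + 0.58 × 16 = 189.28 → 189

(146, 99, 189)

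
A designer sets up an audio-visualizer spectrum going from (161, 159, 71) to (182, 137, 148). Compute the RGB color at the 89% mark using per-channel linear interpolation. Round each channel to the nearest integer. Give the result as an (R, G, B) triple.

89% corresponds to t = 0.89.
R = 161 + 0.89 × (182 − 161) = 161 + 0.89 × 21 = 179.69 → 180
G = 159 + 0.89 × (137 − 159) = 159 + 0.89 × -22 = 139.42 → 139
B = 71 + 0.89 × (148 − 71) = 71 + 0.89 × 77 = 139.53 → 140

(180, 139, 140)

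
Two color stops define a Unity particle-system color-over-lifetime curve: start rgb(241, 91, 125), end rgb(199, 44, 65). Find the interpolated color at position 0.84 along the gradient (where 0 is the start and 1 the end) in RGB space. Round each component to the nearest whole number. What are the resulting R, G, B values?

R = 241 + 0.84 × (199 − 241) = 241 + 0.84 × -42 = 205.72 → 206
G = 91 + 0.84 × (44 − 91) = 91 + 0.84 × -47 = 51.52 → 52
B = 125 + 0.84 × (65 − 125) = 125 + 0.84 × -60 = 74.6 → 75

(206, 52, 75)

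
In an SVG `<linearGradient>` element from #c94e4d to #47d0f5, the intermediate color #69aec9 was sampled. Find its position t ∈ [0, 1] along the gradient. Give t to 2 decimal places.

Invert the lerp on the B channel (largest span, 168): t = (201 − 77) / (245 − 77) = 124/168 = 0.7381.
Check on R: (105 − 201)/(71 − 201) = 0.7385 ✓

0.74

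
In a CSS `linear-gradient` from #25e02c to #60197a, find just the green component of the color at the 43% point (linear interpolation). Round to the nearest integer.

138

G₁ = 224 (from #25e02c), G₂ = 25 (from #60197a).
G = 224 + 0.43 × (25 − 224) = 138.43 → 138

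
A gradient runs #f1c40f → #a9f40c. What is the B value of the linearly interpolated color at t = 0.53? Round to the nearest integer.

B₁ = 15 (from #f1c40f), B₂ = 12 (from #a9f40c).
B = 15 + 0.53 × (12 − 15) = 13.41 → 13

13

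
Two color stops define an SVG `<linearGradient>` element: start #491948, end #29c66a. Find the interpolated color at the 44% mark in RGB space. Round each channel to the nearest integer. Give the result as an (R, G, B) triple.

#491948 → (73, 25, 72); #29c66a → (41, 198, 106).
44% corresponds to t = 0.44.
R = 73 + 0.44 × (41 − 73) = 73 + 0.44 × -32 = 58.92 → 59
G = 25 + 0.44 × (198 − 25) = 25 + 0.44 × 173 = 101.12 → 101
B = 72 + 0.44 × (106 − 72) = 72 + 0.44 × 34 = 86.96 → 87

(59, 101, 87)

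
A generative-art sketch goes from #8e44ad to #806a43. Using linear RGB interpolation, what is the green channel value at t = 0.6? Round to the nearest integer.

91

G₁ = 68 (from #8e44ad), G₂ = 106 (from #806a43).
G = 68 + 0.6 × (106 − 68) = 90.8 → 91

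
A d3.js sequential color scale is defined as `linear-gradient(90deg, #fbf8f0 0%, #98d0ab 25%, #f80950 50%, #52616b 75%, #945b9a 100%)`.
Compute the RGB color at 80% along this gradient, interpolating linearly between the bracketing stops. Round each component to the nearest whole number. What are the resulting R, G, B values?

(95, 96, 116)

80% lies between the 75% and 100% stops, so the local fraction is t = (80 − 75)/(100 − 75) = 5/25 ≈ 0.2.
#52616b → (82, 97, 107); #945b9a → (148, 91, 154).
R = 82 + 0.2 × (148 − 82) = 95.2 → 95
G = 97 + 0.2 × (91 − 97) = 95.8 → 96
B = 107 + 0.2 × (154 − 107) = 116.4 → 116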